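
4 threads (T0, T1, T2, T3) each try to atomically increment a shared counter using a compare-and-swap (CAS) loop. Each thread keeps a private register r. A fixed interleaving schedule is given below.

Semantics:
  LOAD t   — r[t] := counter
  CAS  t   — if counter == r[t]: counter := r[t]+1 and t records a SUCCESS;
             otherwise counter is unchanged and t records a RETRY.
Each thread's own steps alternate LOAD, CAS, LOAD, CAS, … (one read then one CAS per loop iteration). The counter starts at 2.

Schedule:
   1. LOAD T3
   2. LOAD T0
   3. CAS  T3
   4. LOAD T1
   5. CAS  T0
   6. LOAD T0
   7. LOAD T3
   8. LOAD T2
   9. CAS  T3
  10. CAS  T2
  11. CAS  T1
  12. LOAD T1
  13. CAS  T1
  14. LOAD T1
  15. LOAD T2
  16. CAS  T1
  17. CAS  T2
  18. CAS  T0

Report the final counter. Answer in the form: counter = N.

counter = 6

1. LOAD T3 → mem=2 r[T3]=2 [LOAD]
2. LOAD T0 → mem=2 r[T0]=2 [LOAD]
3. CAS T3 → mem=3 r[T3]=2 [OK]
4. LOAD T1 → mem=3 r[T1]=3 [LOAD]
5. CAS T0 → mem=3 r[T0]=2 [RETRY]
6. LOAD T0 → mem=3 r[T0]=3 [LOAD]
7. LOAD T3 → mem=3 r[T3]=3 [LOAD]
8. LOAD T2 → mem=3 r[T2]=3 [LOAD]
9. CAS T3 → mem=4 r[T3]=3 [OK]
10. CAS T2 → mem=4 r[T2]=3 [RETRY]
11. CAS T1 → mem=4 r[T1]=3 [RETRY]
12. LOAD T1 → mem=4 r[T1]=4 [LOAD]
13. CAS T1 → mem=5 r[T1]=4 [OK]
14. LOAD T1 → mem=5 r[T1]=5 [LOAD]
15. LOAD T2 → mem=5 r[T2]=5 [LOAD]
16. CAS T1 → mem=6 r[T1]=5 [OK]
17. CAS T2 → mem=6 r[T2]=5 [RETRY]
18. CAS T0 → mem=6 r[T0]=3 [RETRY]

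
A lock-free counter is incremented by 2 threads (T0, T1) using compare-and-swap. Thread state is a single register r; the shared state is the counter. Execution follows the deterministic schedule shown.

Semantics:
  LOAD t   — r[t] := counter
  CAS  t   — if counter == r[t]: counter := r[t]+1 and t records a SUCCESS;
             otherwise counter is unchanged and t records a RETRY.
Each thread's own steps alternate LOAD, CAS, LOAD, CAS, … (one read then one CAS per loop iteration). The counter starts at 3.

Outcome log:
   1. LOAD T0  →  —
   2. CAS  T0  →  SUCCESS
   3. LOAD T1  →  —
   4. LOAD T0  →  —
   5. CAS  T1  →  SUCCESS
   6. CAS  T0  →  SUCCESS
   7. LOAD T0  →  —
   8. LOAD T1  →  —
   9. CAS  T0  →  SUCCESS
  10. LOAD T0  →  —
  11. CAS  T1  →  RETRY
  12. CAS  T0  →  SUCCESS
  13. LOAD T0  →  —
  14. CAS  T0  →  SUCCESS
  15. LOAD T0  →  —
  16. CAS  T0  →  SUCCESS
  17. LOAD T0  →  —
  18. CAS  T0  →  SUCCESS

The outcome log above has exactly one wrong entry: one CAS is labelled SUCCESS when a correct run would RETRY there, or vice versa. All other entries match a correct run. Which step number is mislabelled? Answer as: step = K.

step = 6

Re-executing:
#1 T0 reads 3
#2 T0 CAS(3→4) writes; counter now 4
#3 T1 reads 4
#4 T0 reads 4
#5 T1 CAS(4→5) writes; counter now 5
#6 T0 CAS(4→5) fails; counter now 5
#7 T0 reads 5
#8 T1 reads 5
#9 T0 CAS(5→6) writes; counter now 6
#10 T0 reads 6
#11 T1 CAS(5→6) fails; counter now 6
#12 T0 CAS(6→7) writes; counter now 7
#13 T0 reads 7
#14 T0 CAS(7→8) writes; counter now 8
#15 T0 reads 8
#16 T0 CAS(8→9) writes; counter now 9
#17 T0 reads 9
#18 T0 CAS(9→10) writes; counter now 10
Log disagrees first at step 6.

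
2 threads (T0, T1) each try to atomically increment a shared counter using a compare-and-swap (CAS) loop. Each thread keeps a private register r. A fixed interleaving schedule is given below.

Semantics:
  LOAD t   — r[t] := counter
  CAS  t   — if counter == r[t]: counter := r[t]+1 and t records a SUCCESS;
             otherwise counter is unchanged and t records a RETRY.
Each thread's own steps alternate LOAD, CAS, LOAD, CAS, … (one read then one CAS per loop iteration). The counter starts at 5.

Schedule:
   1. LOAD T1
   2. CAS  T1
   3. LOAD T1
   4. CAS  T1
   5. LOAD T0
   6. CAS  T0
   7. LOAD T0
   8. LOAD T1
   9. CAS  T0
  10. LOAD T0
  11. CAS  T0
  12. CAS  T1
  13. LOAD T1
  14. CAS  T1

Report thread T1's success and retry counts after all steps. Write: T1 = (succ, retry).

T1 = (3, 1)

[1] T1.load  rd  (counter 5, T1.r 5)
[2] T1.cas  hit  (counter 6, T1.r 5)
[3] T1.load  rd  (counter 6, T1.r 6)
[4] T1.cas  hit  (counter 7, T1.r 6)
[5] T0.load  rd  (counter 7, T0.r 7)
[6] T0.cas  hit  (counter 8, T0.r 7)
[7] T0.load  rd  (counter 8, T0.r 8)
[8] T1.load  rd  (counter 8, T1.r 8)
[9] T0.cas  hit  (counter 9, T0.r 8)
[10] T0.load  rd  (counter 9, T0.r 9)
[11] T0.cas  hit  (counter 10, T0.r 9)
[12] T1.cas  miss  (counter 10, T1.r 8)
[13] T1.load  rd  (counter 10, T1.r 10)
[14] T1.cas  hit  (counter 11, T1.r 10)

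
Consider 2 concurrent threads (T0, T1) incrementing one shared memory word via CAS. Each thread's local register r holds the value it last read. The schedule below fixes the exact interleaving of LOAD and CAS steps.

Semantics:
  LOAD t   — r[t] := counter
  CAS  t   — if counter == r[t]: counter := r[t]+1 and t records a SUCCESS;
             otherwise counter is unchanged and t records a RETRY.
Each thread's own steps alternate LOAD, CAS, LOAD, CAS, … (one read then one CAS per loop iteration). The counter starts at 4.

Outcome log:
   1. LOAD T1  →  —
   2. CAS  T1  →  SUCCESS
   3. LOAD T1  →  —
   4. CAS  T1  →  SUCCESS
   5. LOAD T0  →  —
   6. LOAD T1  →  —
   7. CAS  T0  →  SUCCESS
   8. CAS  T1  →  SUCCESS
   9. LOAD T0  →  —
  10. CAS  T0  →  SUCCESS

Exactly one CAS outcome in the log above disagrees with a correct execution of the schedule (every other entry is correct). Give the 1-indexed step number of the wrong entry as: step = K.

Reference trace:
   1) LOAD T1:  M=4  r_T1=4
   2) CAS  T1:  M=5  r_T1=4 ✓
   3) LOAD T1:  M=5  r_T1=5
   4) CAS  T1:  M=6  r_T1=5 ✓
   5) LOAD T0:  M=6  r_T0=6
   6) LOAD T1:  M=6  r_T1=6
   7) CAS  T0:  M=7  r_T0=6 ✓
   8) CAS  T1:  M=7  r_T1=6 ✗
   9) LOAD T0:  M=7  r_T0=7
  10) CAS  T0:  M=8  r_T0=7 ✓
Mismatch at 8.

step = 8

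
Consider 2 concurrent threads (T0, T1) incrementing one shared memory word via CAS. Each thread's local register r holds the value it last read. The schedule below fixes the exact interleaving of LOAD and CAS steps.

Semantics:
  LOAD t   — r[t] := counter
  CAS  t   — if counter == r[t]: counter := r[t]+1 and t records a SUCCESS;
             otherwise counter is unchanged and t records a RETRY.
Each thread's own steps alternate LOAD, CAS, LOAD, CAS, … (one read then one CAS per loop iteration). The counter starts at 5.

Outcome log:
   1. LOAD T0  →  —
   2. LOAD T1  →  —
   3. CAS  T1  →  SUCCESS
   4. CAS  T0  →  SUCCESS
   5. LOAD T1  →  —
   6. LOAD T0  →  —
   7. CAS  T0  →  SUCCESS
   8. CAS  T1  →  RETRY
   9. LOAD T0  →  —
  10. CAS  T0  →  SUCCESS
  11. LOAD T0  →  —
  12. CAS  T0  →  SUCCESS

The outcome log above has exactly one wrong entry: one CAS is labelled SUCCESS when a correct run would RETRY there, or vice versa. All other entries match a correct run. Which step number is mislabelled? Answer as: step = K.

step = 4

Re-executing:
#1 T0 reads 5
#2 T1 reads 5
#3 T1 CAS(5→6) writes; counter now 6
#4 T0 CAS(5→6) fails; counter now 6
#5 T1 reads 6
#6 T0 reads 6
#7 T0 CAS(6→7) writes; counter now 7
#8 T1 CAS(6→7) fails; counter now 7
#9 T0 reads 7
#10 T0 CAS(7→8) writes; counter now 8
#11 T0 reads 8
#12 T0 CAS(8→9) writes; counter now 9
Log disagrees first at step 4.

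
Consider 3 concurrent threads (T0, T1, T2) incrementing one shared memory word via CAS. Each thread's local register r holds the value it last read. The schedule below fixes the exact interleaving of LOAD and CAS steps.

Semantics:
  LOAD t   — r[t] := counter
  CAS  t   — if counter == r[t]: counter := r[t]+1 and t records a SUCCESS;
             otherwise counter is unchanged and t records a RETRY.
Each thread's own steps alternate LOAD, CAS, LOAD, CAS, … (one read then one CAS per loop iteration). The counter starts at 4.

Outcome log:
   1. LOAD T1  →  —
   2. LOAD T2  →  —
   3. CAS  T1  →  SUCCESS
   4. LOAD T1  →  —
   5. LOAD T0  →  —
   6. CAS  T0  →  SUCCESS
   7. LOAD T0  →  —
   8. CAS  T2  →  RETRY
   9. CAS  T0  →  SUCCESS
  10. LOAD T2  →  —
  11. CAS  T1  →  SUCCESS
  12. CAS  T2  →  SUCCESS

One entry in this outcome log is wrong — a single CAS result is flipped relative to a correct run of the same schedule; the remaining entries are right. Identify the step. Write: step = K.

step = 11

Correct run:
step 1: T1 LOAD ⇒ load; ctr=4 reg=4
step 2: T2 LOAD ⇒ load; ctr=4 reg=4
step 3: T1 CAS ⇒ ok; ctr=5 reg=4
step 4: T1 LOAD ⇒ load; ctr=5 reg=5
step 5: T0 LOAD ⇒ load; ctr=5 reg=5
step 6: T0 CAS ⇒ ok; ctr=6 reg=5
step 7: T0 LOAD ⇒ load; ctr=6 reg=6
step 8: T2 CAS ⇒ retry; ctr=6 reg=4
step 9: T0 CAS ⇒ ok; ctr=7 reg=6
step 10: T2 LOAD ⇒ load; ctr=7 reg=7
step 11: T1 CAS ⇒ retry; ctr=7 reg=5
step 12: T2 CAS ⇒ ok; ctr=8 reg=7
Flip is step 11.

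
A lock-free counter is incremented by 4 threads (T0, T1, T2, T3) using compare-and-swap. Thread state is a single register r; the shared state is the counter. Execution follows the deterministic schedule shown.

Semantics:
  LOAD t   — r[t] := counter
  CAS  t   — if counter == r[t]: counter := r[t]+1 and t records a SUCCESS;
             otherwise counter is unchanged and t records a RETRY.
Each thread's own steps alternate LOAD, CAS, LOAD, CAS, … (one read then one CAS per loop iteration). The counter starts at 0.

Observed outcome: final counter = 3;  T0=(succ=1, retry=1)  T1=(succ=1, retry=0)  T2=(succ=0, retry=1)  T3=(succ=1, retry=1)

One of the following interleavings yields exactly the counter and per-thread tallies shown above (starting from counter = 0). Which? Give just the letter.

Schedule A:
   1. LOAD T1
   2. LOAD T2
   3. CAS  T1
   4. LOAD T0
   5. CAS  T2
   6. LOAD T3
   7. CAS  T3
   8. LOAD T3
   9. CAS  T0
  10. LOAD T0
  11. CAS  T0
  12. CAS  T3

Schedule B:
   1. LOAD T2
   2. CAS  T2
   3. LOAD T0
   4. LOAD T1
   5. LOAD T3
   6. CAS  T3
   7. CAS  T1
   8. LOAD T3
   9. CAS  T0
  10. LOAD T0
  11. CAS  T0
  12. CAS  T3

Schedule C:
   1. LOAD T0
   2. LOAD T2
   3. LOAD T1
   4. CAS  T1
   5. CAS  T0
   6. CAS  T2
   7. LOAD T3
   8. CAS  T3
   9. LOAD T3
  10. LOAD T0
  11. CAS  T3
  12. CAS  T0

A

Run A:
T1 LOAD — after: cnt=0, r=0 — load
T2 LOAD — after: cnt=0, r=0 — load
T1 CAS — after: cnt=1, r=0 — ok
T0 LOAD — after: cnt=1, r=1 — load
T2 CAS — after: cnt=1, r=0 — retry
T3 LOAD — after: cnt=1, r=1 — load
T3 CAS — after: cnt=2, r=1 — ok
T3 LOAD — after: cnt=2, r=2 — load
T0 CAS — after: cnt=2, r=1 — retry
T0 LOAD — after: cnt=2, r=2 — load
T0 CAS — after: cnt=3, r=2 — ok
T3 CAS — after: cnt=3, r=2 — retry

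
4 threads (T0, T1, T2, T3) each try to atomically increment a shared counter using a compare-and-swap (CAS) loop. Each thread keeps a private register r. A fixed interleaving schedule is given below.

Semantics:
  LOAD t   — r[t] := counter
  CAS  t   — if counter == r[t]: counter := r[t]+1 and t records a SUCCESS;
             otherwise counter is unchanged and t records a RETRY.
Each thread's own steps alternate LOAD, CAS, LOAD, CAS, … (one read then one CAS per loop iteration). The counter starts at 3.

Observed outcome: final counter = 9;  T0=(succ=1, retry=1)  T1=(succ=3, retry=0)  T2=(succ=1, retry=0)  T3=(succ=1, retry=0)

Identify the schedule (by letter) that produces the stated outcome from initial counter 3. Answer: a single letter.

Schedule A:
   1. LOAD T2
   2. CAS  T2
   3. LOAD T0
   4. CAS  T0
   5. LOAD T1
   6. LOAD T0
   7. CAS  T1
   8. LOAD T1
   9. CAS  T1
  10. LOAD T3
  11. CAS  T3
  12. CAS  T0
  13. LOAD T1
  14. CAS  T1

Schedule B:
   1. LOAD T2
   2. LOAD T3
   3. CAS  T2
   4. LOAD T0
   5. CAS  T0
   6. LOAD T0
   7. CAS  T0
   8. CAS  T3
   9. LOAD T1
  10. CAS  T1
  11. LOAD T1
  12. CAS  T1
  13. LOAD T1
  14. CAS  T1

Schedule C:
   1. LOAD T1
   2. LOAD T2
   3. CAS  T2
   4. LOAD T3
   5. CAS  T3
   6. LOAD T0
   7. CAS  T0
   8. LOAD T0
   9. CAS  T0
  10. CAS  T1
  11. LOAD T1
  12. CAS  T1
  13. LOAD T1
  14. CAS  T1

Run A:
T2 LOAD — after: cnt=3, r=3 — load
T2 CAS — after: cnt=4, r=3 — ok
T0 LOAD — after: cnt=4, r=4 — load
T0 CAS — after: cnt=5, r=4 — ok
T1 LOAD — after: cnt=5, r=5 — load
T0 LOAD — after: cnt=5, r=5 — load
T1 CAS — after: cnt=6, r=5 — ok
T1 LOAD — after: cnt=6, r=6 — load
T1 CAS — after: cnt=7, r=6 — ok
T3 LOAD — after: cnt=7, r=7 — load
T3 CAS — after: cnt=8, r=7 — ok
T0 CAS — after: cnt=8, r=5 — retry
T1 LOAD — after: cnt=8, r=8 — load
T1 CAS — after: cnt=9, r=8 — ok

A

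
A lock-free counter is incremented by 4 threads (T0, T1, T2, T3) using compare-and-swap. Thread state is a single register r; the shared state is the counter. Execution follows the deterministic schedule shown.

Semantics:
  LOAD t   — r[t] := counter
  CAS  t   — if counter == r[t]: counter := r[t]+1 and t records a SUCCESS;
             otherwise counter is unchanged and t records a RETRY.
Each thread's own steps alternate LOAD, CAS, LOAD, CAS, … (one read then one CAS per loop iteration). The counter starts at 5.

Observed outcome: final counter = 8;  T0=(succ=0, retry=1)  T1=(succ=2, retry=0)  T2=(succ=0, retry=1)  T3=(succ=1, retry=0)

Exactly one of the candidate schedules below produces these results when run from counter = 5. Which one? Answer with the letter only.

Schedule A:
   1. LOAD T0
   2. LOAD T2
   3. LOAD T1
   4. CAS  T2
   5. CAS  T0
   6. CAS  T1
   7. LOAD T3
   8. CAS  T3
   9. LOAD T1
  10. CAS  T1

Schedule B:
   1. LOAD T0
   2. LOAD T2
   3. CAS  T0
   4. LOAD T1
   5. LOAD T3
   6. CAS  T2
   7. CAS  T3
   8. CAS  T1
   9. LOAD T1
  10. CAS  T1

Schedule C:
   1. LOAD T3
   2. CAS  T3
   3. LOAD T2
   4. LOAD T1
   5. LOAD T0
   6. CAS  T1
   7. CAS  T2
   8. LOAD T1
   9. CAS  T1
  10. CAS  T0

C

Tracing schedule C:
step 1: T3 LOAD ⇒ load; ctr=5 reg=5
step 2: T3 CAS ⇒ ok; ctr=6 reg=5
step 3: T2 LOAD ⇒ load; ctr=6 reg=6
step 4: T1 LOAD ⇒ load; ctr=6 reg=6
step 5: T0 LOAD ⇒ load; ctr=6 reg=6
step 6: T1 CAS ⇒ ok; ctr=7 reg=6
step 7: T2 CAS ⇒ retry; ctr=7 reg=6
step 8: T1 LOAD ⇒ load; ctr=7 reg=7
step 9: T1 CAS ⇒ ok; ctr=8 reg=7
step 10: T0 CAS ⇒ retry; ctr=8 reg=6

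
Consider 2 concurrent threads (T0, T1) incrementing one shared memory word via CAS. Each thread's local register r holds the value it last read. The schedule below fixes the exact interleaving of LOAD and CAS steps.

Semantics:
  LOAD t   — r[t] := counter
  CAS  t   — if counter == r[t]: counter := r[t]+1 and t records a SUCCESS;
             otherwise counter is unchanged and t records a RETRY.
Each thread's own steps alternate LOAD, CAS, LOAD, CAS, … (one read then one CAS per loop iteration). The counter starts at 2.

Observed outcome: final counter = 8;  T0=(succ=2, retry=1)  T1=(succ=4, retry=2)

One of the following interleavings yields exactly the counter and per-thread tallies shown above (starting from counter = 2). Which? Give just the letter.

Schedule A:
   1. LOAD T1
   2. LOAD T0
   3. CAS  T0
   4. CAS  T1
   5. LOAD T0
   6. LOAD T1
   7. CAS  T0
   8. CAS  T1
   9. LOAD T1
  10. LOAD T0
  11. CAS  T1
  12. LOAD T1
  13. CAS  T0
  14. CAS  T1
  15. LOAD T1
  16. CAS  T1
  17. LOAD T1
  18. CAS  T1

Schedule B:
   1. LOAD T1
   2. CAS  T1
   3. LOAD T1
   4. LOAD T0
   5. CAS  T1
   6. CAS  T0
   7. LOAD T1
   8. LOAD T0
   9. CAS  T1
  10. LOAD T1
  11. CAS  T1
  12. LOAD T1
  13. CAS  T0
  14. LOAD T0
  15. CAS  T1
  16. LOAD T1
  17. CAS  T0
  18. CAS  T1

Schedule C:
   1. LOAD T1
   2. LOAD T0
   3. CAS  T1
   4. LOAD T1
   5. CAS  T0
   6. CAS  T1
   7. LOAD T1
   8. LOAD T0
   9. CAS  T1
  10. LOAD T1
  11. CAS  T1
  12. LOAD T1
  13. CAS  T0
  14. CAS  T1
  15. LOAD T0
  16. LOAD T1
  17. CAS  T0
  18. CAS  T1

A

Simulating candidate A:
T1 LOAD — after: cnt=2, r=2 — load
T0 LOAD — after: cnt=2, r=2 — load
T0 CAS — after: cnt=3, r=2 — ok
T1 CAS — after: cnt=3, r=2 — retry
T0 LOAD — after: cnt=3, r=3 — load
T1 LOAD — after: cnt=3, r=3 — load
T0 CAS — after: cnt=4, r=3 — ok
T1 CAS — after: cnt=4, r=3 — retry
T1 LOAD — after: cnt=4, r=4 — load
T0 LOAD — after: cnt=4, r=4 — load
T1 CAS — after: cnt=5, r=4 — ok
T1 LOAD — after: cnt=5, r=5 — load
T0 CAS — after: cnt=5, r=4 — retry
T1 CAS — after: cnt=6, r=5 — ok
T1 LOAD — after: cnt=6, r=6 — load
T1 CAS — after: cnt=7, r=6 — ok
T1 LOAD — after: cnt=7, r=7 — load
T1 CAS — after: cnt=8, r=7 — ok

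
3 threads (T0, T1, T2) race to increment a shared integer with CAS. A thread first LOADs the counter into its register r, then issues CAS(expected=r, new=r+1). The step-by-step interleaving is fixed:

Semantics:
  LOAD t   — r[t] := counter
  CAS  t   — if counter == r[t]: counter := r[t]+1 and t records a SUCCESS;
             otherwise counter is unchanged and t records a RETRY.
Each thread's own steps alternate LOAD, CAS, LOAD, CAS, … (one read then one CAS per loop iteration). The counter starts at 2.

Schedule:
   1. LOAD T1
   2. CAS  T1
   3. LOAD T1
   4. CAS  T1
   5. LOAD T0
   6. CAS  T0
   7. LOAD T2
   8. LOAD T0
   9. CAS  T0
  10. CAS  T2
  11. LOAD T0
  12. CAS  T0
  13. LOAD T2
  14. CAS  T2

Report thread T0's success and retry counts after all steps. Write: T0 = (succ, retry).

T0 = (3, 0)

[1] T1.load  rd  (counter 2, T1.r 2)
[2] T1.cas  hit  (counter 3, T1.r 2)
[3] T1.load  rd  (counter 3, T1.r 3)
[4] T1.cas  hit  (counter 4, T1.r 3)
[5] T0.load  rd  (counter 4, T0.r 4)
[6] T0.cas  hit  (counter 5, T0.r 4)
[7] T2.load  rd  (counter 5, T2.r 5)
[8] T0.load  rd  (counter 5, T0.r 5)
[9] T0.cas  hit  (counter 6, T0.r 5)
[10] T2.cas  miss  (counter 6, T2.r 5)
[11] T0.load  rd  (counter 6, T0.r 6)
[12] T0.cas  hit  (counter 7, T0.r 6)
[13] T2.load  rd  (counter 7, T2.r 7)
[14] T2.cas  hit  (counter 8, T2.r 7)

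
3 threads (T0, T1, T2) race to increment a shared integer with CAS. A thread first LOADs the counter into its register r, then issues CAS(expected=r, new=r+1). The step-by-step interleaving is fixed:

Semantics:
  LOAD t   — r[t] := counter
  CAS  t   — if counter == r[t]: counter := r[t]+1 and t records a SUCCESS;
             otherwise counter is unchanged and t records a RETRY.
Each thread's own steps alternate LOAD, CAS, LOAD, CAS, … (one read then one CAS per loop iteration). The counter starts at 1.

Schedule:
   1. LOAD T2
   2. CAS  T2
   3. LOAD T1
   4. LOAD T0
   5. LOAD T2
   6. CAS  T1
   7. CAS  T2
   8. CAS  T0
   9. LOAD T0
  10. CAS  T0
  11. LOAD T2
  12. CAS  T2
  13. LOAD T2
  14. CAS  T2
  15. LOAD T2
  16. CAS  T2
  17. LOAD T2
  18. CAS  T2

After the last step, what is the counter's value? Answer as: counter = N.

counter = 8

1. LOAD T2 → mem=1 r[T2]=1 [LOAD]
2. CAS T2 → mem=2 r[T2]=1 [OK]
3. LOAD T1 → mem=2 r[T1]=2 [LOAD]
4. LOAD T0 → mem=2 r[T0]=2 [LOAD]
5. LOAD T2 → mem=2 r[T2]=2 [LOAD]
6. CAS T1 → mem=3 r[T1]=2 [OK]
7. CAS T2 → mem=3 r[T2]=2 [RETRY]
8. CAS T0 → mem=3 r[T0]=2 [RETRY]
9. LOAD T0 → mem=3 r[T0]=3 [LOAD]
10. CAS T0 → mem=4 r[T0]=3 [OK]
11. LOAD T2 → mem=4 r[T2]=4 [LOAD]
12. CAS T2 → mem=5 r[T2]=4 [OK]
13. LOAD T2 → mem=5 r[T2]=5 [LOAD]
14. CAS T2 → mem=6 r[T2]=5 [OK]
15. LOAD T2 → mem=6 r[T2]=6 [LOAD]
16. CAS T2 → mem=7 r[T2]=6 [OK]
17. LOAD T2 → mem=7 r[T2]=7 [LOAD]
18. CAS T2 → mem=8 r[T2]=7 [OK]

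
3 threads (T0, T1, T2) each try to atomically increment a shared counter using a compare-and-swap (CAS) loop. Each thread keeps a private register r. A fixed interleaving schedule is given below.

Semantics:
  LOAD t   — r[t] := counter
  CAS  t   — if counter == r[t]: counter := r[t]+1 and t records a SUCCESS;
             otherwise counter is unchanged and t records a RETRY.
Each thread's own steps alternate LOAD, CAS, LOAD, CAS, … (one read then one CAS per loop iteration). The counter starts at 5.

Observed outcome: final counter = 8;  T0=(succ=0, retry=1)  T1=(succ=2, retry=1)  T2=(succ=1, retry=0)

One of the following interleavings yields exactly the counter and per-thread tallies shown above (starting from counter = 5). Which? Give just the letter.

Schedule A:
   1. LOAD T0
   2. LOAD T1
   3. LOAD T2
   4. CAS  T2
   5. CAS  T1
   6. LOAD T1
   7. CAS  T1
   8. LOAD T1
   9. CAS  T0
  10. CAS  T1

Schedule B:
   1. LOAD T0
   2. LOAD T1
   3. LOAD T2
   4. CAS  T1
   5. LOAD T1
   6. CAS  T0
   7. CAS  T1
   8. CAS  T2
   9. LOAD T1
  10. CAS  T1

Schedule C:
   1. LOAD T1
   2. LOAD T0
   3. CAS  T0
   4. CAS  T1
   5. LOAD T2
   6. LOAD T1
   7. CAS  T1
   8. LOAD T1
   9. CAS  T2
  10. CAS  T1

A

Simulating candidate A:
1. LOAD T0 → mem=5 r[T0]=5 [LOAD]
2. LOAD T1 → mem=5 r[T1]=5 [LOAD]
3. LOAD T2 → mem=5 r[T2]=5 [LOAD]
4. CAS T2 → mem=6 r[T2]=5 [OK]
5. CAS T1 → mem=6 r[T1]=5 [RETRY]
6. LOAD T1 → mem=6 r[T1]=6 [LOAD]
7. CAS T1 → mem=7 r[T1]=6 [OK]
8. LOAD T1 → mem=7 r[T1]=7 [LOAD]
9. CAS T0 → mem=7 r[T0]=5 [RETRY]
10. CAS T1 → mem=8 r[T1]=7 [OK]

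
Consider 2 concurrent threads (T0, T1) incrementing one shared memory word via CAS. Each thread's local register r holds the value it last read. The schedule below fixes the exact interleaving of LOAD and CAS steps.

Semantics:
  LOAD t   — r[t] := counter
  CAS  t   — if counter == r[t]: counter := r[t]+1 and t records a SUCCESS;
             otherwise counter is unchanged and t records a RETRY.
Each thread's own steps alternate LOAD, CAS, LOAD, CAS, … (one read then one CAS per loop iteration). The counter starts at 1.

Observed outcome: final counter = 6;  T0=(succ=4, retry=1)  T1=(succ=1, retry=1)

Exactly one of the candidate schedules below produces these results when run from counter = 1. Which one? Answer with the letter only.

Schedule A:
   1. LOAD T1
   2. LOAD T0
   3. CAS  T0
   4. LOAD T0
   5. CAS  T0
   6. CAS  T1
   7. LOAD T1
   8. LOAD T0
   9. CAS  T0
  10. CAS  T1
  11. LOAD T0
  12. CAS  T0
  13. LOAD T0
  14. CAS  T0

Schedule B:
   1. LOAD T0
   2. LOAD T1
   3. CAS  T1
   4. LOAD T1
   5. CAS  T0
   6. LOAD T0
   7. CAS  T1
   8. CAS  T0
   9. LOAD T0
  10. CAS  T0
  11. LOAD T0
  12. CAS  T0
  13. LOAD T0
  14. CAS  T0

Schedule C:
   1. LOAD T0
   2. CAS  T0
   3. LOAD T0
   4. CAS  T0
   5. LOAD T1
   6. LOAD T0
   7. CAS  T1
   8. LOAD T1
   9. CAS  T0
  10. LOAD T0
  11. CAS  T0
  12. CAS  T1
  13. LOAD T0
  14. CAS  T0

Simulating candidate C:
1. LOAD T0 → mem=1 r[T0]=1 [LOAD]
2. CAS T0 → mem=2 r[T0]=1 [OK]
3. LOAD T0 → mem=2 r[T0]=2 [LOAD]
4. CAS T0 → mem=3 r[T0]=2 [OK]
5. LOAD T1 → mem=3 r[T1]=3 [LOAD]
6. LOAD T0 → mem=3 r[T0]=3 [LOAD]
7. CAS T1 → mem=4 r[T1]=3 [OK]
8. LOAD T1 → mem=4 r[T1]=4 [LOAD]
9. CAS T0 → mem=4 r[T0]=3 [RETRY]
10. LOAD T0 → mem=4 r[T0]=4 [LOAD]
11. CAS T0 → mem=5 r[T0]=4 [OK]
12. CAS T1 → mem=5 r[T1]=4 [RETRY]
13. LOAD T0 → mem=5 r[T0]=5 [LOAD]
14. CAS T0 → mem=6 r[T0]=5 [OK]

C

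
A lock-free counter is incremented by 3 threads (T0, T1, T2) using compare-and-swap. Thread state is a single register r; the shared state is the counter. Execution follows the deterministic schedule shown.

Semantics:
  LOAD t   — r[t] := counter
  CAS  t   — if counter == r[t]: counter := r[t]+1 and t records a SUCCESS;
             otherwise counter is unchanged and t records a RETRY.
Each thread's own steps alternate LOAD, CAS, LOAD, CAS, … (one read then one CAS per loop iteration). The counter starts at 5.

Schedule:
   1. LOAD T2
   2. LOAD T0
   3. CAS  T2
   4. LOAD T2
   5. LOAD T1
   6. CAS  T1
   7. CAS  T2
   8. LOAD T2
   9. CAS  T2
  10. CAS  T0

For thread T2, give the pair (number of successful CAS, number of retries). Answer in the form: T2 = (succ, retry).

T2 = (2, 1)

[1] T2.load  rd  (counter 5, T2.r 5)
[2] T0.load  rd  (counter 5, T0.r 5)
[3] T2.cas  hit  (counter 6, T2.r 5)
[4] T2.load  rd  (counter 6, T2.r 6)
[5] T1.load  rd  (counter 6, T1.r 6)
[6] T1.cas  hit  (counter 7, T1.r 6)
[7] T2.cas  miss  (counter 7, T2.r 6)
[8] T2.load  rd  (counter 7, T2.r 7)
[9] T2.cas  hit  (counter 8, T2.r 7)
[10] T0.cas  miss  (counter 8, T0.r 5)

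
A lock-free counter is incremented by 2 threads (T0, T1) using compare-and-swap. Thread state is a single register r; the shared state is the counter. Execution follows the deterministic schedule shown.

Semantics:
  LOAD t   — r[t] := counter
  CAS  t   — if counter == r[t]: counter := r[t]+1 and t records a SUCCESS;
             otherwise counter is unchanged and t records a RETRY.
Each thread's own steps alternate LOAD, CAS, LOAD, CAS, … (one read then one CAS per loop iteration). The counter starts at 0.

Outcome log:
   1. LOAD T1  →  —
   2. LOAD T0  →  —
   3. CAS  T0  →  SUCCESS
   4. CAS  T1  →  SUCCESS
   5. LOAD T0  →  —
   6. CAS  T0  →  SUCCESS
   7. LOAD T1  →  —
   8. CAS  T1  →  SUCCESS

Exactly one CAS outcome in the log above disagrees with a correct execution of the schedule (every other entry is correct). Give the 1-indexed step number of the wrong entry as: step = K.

Reference trace:
#1 T1 reads 0
#2 T0 reads 0
#3 T0 CAS(0→1) writes; counter now 1
#4 T1 CAS(0→1) fails; counter now 1
#5 T0 reads 1
#6 T0 CAS(1→2) writes; counter now 2
#7 T1 reads 2
#8 T1 CAS(2→3) writes; counter now 3
Flip is step 4.

step = 4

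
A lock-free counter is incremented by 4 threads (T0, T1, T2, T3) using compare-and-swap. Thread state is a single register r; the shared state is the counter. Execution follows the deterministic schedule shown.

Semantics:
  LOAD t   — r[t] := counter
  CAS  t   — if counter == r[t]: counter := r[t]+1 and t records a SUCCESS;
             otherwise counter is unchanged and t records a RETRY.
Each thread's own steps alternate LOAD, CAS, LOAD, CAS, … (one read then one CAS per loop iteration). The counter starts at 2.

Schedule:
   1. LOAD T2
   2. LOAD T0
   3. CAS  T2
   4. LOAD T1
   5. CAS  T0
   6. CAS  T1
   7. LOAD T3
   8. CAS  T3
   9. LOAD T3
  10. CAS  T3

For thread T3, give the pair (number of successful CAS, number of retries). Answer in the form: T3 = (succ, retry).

#1 T2 reads 2
#2 T0 reads 2
#3 T2 CAS(2→3) writes; counter now 3
#4 T1 reads 3
#5 T0 CAS(2→3) fails; counter now 3
#6 T1 CAS(3→4) writes; counter now 4
#7 T3 reads 4
#8 T3 CAS(4→5) writes; counter now 5
#9 T3 reads 5
#10 T3 CAS(5→6) writes; counter now 6

T3 = (2, 0)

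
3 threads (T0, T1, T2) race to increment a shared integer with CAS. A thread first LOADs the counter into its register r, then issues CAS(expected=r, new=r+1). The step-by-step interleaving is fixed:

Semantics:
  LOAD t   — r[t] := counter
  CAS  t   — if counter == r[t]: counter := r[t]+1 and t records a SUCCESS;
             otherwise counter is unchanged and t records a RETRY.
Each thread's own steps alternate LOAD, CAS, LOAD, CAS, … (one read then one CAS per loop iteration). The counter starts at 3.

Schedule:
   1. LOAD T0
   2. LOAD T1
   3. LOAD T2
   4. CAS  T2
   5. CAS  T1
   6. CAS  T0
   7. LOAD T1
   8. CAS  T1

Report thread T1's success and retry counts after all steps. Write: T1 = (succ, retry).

step 1: T0 LOAD ⇒ load; ctr=3 reg=3
step 2: T1 LOAD ⇒ load; ctr=3 reg=3
step 3: T2 LOAD ⇒ load; ctr=3 reg=3
step 4: T2 CAS ⇒ ok; ctr=4 reg=3
step 5: T1 CAS ⇒ retry; ctr=4 reg=3
step 6: T0 CAS ⇒ retry; ctr=4 reg=3
step 7: T1 LOAD ⇒ load; ctr=4 reg=4
step 8: T1 CAS ⇒ ok; ctr=5 reg=4

T1 = (1, 1)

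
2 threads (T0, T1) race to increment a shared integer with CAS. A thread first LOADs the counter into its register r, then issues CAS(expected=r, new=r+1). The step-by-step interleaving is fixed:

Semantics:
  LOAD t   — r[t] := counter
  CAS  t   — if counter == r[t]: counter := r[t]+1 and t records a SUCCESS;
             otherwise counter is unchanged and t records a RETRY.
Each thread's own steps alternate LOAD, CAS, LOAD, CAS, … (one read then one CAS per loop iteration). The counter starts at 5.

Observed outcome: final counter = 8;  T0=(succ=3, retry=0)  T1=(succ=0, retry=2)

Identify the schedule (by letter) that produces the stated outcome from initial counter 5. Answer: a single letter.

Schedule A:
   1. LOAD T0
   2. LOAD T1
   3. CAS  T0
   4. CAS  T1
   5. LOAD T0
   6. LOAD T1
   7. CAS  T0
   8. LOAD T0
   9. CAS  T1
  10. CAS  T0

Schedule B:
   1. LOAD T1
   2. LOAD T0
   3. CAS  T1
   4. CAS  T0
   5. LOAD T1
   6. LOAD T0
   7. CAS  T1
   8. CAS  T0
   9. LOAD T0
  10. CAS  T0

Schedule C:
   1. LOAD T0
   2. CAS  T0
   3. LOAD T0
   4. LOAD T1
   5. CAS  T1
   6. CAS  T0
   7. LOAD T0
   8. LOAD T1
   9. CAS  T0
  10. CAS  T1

Tracing schedule A:
1. LOAD T0 → mem=5 r[T0]=5 [LOAD]
2. LOAD T1 → mem=5 r[T1]=5 [LOAD]
3. CAS T0 → mem=6 r[T0]=5 [OK]
4. CAS T1 → mem=6 r[T1]=5 [RETRY]
5. LOAD T0 → mem=6 r[T0]=6 [LOAD]
6. LOAD T1 → mem=6 r[T1]=6 [LOAD]
7. CAS T0 → mem=7 r[T0]=6 [OK]
8. LOAD T0 → mem=7 r[T0]=7 [LOAD]
9. CAS T1 → mem=7 r[T1]=6 [RETRY]
10. CAS T0 → mem=8 r[T0]=7 [OK]

A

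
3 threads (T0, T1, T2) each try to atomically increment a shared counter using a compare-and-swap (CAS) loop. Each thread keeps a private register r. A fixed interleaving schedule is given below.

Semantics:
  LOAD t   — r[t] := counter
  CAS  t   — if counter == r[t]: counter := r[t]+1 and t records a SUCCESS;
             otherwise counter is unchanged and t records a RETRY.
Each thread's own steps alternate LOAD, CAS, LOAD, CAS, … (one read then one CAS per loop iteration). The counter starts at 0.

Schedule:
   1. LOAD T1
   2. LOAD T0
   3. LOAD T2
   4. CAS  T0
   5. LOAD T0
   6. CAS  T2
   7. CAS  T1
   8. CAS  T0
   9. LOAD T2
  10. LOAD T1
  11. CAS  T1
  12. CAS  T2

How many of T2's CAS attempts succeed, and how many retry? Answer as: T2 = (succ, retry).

step 1: T1 LOAD ⇒ load; ctr=0 reg=0
step 2: T0 LOAD ⇒ load; ctr=0 reg=0
step 3: T2 LOAD ⇒ load; ctr=0 reg=0
step 4: T0 CAS ⇒ ok; ctr=1 reg=0
step 5: T0 LOAD ⇒ load; ctr=1 reg=1
step 6: T2 CAS ⇒ retry; ctr=1 reg=0
step 7: T1 CAS ⇒ retry; ctr=1 reg=0
step 8: T0 CAS ⇒ ok; ctr=2 reg=1
step 9: T2 LOAD ⇒ load; ctr=2 reg=2
step 10: T1 LOAD ⇒ load; ctr=2 reg=2
step 11: T1 CAS ⇒ ok; ctr=3 reg=2
step 12: T2 CAS ⇒ retry; ctr=3 reg=2

T2 = (0, 2)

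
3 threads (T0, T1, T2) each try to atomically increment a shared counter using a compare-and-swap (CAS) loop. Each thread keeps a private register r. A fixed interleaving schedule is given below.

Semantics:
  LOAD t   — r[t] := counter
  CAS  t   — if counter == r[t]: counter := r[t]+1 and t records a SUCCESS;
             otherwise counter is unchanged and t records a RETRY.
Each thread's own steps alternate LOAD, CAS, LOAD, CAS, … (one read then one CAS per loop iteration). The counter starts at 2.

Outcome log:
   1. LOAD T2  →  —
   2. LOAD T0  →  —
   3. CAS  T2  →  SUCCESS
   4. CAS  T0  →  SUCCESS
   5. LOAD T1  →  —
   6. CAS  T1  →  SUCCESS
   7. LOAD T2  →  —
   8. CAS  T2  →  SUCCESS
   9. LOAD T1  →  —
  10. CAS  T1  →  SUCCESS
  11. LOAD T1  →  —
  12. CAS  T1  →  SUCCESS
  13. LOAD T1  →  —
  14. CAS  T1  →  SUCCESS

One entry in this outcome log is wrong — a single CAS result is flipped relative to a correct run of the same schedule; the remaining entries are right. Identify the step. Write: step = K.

step = 4

Re-executing:
1. LOAD T2 → mem=2 r[T2]=2 [LOAD]
2. LOAD T0 → mem=2 r[T0]=2 [LOAD]
3. CAS T2 → mem=3 r[T2]=2 [OK]
4. CAS T0 → mem=3 r[T0]=2 [RETRY]
5. LOAD T1 → mem=3 r[T1]=3 [LOAD]
6. CAS T1 → mem=4 r[T1]=3 [OK]
7. LOAD T2 → mem=4 r[T2]=4 [LOAD]
8. CAS T2 → mem=5 r[T2]=4 [OK]
9. LOAD T1 → mem=5 r[T1]=5 [LOAD]
10. CAS T1 → mem=6 r[T1]=5 [OK]
11. LOAD T1 → mem=6 r[T1]=6 [LOAD]
12. CAS T1 → mem=7 r[T1]=6 [OK]
13. LOAD T1 → mem=7 r[T1]=7 [LOAD]
14. CAS T1 → mem=8 r[T1]=7 [OK]
Mismatch at 4.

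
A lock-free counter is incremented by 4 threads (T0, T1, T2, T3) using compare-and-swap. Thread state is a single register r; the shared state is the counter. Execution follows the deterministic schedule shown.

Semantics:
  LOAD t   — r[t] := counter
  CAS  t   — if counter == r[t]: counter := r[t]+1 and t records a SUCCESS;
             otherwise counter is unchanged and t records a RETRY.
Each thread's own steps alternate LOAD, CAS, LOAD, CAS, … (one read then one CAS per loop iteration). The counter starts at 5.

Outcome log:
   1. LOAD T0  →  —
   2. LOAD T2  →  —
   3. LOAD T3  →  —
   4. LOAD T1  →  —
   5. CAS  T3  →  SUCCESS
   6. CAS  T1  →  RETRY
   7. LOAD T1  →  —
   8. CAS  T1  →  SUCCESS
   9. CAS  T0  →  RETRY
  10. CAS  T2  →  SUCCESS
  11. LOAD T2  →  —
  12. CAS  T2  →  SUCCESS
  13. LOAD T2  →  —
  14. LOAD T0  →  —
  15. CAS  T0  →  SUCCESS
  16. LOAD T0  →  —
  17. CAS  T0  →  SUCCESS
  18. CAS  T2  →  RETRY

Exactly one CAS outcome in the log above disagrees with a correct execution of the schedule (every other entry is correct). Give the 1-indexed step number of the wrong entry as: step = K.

Correct run:
T0 LOAD — after: cnt=5, r=5 — load
T2 LOAD — after: cnt=5, r=5 — load
T3 LOAD — after: cnt=5, r=5 — load
T1 LOAD — after: cnt=5, r=5 — load
T3 CAS — after: cnt=6, r=5 — ok
T1 CAS — after: cnt=6, r=5 — retry
T1 LOAD — after: cnt=6, r=6 — load
T1 CAS — after: cnt=7, r=6 — ok
T0 CAS — after: cnt=7, r=5 — retry
T2 CAS — after: cnt=7, r=5 — retry
T2 LOAD — after: cnt=7, r=7 — load
T2 CAS — after: cnt=8, r=7 — ok
T2 LOAD — after: cnt=8, r=8 — load
T0 LOAD — after: cnt=8, r=8 — load
T0 CAS — after: cnt=9, r=8 — ok
T0 LOAD — after: cnt=9, r=9 — load
T0 CAS — after: cnt=10, r=9 — ok
T2 CAS — after: cnt=10, r=8 — retry
Log disagrees first at step 10.

step = 10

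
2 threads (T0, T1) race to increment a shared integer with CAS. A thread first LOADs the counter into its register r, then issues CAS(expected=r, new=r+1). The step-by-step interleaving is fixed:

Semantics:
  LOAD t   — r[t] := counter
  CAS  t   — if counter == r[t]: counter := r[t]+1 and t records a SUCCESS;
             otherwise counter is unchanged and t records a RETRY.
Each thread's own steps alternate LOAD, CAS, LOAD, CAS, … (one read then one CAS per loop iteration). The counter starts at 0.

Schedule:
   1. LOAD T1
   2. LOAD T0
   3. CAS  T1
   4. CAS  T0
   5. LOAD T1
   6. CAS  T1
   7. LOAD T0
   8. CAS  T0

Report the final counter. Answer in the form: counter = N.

counter = 3

step 1: T1 LOAD ⇒ load; ctr=0 reg=0
step 2: T0 LOAD ⇒ load; ctr=0 reg=0
step 3: T1 CAS ⇒ ok; ctr=1 reg=0
step 4: T0 CAS ⇒ retry; ctr=1 reg=0
step 5: T1 LOAD ⇒ load; ctr=1 reg=1
step 6: T1 CAS ⇒ ok; ctr=2 reg=1
step 7: T0 LOAD ⇒ load; ctr=2 reg=2
step 8: T0 CAS ⇒ ok; ctr=3 reg=2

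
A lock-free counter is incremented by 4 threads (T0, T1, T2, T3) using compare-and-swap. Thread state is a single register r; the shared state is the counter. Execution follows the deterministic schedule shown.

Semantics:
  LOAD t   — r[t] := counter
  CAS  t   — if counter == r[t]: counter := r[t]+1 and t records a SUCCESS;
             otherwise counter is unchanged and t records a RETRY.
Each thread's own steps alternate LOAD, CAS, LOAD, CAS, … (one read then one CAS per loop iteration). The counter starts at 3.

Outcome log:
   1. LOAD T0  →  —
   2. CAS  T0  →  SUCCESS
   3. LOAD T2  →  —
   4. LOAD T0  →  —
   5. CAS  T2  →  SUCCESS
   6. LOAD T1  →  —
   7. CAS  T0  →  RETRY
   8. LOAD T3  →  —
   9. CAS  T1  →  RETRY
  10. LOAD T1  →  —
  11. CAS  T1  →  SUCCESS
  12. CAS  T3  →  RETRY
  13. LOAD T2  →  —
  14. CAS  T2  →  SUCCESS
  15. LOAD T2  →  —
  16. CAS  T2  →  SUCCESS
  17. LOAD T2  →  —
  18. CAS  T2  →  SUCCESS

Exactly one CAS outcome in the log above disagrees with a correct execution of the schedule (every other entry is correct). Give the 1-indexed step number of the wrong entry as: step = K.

Reference trace:
1. LOAD T0 → mem=3 r[T0]=3 [LOAD]
2. CAS T0 → mem=4 r[T0]=3 [OK]
3. LOAD T2 → mem=4 r[T2]=4 [LOAD]
4. LOAD T0 → mem=4 r[T0]=4 [LOAD]
5. CAS T2 → mem=5 r[T2]=4 [OK]
6. LOAD T1 → mem=5 r[T1]=5 [LOAD]
7. CAS T0 → mem=5 r[T0]=4 [RETRY]
8. LOAD T3 → mem=5 r[T3]=5 [LOAD]
9. CAS T1 → mem=6 r[T1]=5 [OK]
10. LOAD T1 → mem=6 r[T1]=6 [LOAD]
11. CAS T1 → mem=7 r[T1]=6 [OK]
12. CAS T3 → mem=7 r[T3]=5 [RETRY]
13. LOAD T2 → mem=7 r[T2]=7 [LOAD]
14. CAS T2 → mem=8 r[T2]=7 [OK]
15. LOAD T2 → mem=8 r[T2]=8 [LOAD]
16. CAS T2 → mem=9 r[T2]=8 [OK]
17. LOAD T2 → mem=9 r[T2]=9 [LOAD]
18. CAS T2 → mem=10 r[T2]=9 [OK]
Log disagrees first at step 9.

step = 9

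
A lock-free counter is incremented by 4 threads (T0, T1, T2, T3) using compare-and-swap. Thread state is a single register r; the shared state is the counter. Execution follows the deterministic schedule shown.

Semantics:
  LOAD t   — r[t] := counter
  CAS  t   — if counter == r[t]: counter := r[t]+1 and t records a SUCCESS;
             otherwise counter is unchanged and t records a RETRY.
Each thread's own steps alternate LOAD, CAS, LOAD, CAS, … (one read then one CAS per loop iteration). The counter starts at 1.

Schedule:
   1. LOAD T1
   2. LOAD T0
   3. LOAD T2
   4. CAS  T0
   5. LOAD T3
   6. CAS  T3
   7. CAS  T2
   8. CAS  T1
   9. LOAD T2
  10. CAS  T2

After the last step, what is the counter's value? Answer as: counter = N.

counter = 4

[1] T1.load  rd  (counter 1, T1.r 1)
[2] T0.load  rd  (counter 1, T0.r 1)
[3] T2.load  rd  (counter 1, T2.r 1)
[4] T0.cas  hit  (counter 2, T0.r 1)
[5] T3.load  rd  (counter 2, T3.r 2)
[6] T3.cas  hit  (counter 3, T3.r 2)
[7] T2.cas  miss  (counter 3, T2.r 1)
[8] T1.cas  miss  (counter 3, T1.r 1)
[9] T2.load  rd  (counter 3, T2.r 3)
[10] T2.cas  hit  (counter 4, T2.r 3)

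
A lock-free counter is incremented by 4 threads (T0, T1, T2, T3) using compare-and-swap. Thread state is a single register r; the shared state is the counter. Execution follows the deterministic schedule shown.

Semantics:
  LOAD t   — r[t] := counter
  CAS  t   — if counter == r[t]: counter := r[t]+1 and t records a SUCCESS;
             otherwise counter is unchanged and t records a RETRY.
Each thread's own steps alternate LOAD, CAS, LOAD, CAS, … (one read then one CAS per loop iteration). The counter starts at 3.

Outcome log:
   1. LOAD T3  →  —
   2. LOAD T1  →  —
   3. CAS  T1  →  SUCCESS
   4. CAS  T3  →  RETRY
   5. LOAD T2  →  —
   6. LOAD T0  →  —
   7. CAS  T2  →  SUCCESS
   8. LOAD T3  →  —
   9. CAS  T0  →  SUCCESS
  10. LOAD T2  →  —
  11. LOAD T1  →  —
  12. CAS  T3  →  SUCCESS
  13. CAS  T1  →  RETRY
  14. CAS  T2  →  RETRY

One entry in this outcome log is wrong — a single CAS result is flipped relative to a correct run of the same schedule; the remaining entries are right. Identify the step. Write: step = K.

step = 9

Re-executing:
#1 T3 reads 3
#2 T1 reads 3
#3 T1 CAS(3→4) writes; counter now 4
#4 T3 CAS(3→4) fails; counter now 4
#5 T2 reads 4
#6 T0 reads 4
#7 T2 CAS(4→5) writes; counter now 5
#8 T3 reads 5
#9 T0 CAS(4→5) fails; counter now 5
#10 T2 reads 5
#11 T1 reads 5
#12 T3 CAS(5→6) writes; counter now 6
#13 T1 CAS(5→6) fails; counter now 6
#14 T2 CAS(5→6) fails; counter now 6
Log disagrees first at step 9.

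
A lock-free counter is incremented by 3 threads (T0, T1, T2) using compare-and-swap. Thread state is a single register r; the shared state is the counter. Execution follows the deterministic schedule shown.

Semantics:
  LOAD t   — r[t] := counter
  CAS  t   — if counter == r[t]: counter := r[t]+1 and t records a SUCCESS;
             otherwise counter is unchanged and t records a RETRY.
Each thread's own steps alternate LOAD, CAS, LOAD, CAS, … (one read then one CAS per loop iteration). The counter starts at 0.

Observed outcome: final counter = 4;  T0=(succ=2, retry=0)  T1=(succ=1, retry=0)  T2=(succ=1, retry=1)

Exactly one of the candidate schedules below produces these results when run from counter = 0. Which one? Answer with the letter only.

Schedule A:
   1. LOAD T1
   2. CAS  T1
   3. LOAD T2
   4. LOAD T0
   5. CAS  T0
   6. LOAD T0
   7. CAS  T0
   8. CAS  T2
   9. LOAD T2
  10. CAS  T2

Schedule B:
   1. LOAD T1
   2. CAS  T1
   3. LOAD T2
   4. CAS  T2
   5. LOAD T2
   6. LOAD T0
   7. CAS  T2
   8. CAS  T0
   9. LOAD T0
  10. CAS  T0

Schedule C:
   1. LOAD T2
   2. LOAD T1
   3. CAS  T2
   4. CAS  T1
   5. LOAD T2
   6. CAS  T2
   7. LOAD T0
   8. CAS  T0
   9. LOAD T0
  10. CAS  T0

Tracing schedule A:
[1] T1.load  rd  (counter 0, T1.r 0)
[2] T1.cas  hit  (counter 1, T1.r 0)
[3] T2.load  rd  (counter 1, T2.r 1)
[4] T0.load  rd  (counter 1, T0.r 1)
[5] T0.cas  hit  (counter 2, T0.r 1)
[6] T0.load  rd  (counter 2, T0.r 2)
[7] T0.cas  hit  (counter 3, T0.r 2)
[8] T2.cas  miss  (counter 3, T2.r 1)
[9] T2.load  rd  (counter 3, T2.r 3)
[10] T2.cas  hit  (counter 4, T2.r 3)

A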